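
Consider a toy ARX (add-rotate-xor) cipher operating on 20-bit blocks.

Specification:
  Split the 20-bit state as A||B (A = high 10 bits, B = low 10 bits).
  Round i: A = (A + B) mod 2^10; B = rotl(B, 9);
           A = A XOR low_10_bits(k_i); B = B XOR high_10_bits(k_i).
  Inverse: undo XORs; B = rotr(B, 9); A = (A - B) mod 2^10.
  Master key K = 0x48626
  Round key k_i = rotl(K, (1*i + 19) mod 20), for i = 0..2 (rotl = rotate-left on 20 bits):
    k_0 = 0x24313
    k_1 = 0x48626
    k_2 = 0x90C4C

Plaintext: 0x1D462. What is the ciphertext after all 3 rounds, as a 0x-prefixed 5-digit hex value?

0x7E1FB

s_0 = plaintext = 0x1D462
s_1 = Round(s_0, k_0) = 0xF10A1
s_2 = Round(s_1, k_1) = 0x90F71
s_3 = Round(s_2, k_2) = 0x7E1FB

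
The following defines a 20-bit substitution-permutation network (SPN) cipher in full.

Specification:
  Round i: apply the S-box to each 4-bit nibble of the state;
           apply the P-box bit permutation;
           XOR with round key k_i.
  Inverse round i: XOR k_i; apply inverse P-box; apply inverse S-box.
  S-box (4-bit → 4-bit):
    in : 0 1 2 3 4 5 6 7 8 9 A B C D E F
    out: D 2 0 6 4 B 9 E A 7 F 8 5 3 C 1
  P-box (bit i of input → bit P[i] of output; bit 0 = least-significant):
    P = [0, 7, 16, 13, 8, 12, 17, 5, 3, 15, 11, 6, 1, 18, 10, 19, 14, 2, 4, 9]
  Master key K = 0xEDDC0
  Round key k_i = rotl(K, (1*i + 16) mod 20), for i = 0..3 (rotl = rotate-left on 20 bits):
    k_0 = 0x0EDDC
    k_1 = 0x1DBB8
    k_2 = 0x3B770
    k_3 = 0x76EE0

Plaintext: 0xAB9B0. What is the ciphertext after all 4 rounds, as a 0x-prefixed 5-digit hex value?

0x0DEF9

s_0 = plaintext = 0xAB9B0
s_1 = Round(s_0, k_0) = 0x907E1
s_2 = Round(s_1, k_1) = 0xB174E
s_3 = Round(s_2, k_2) = 0x41D30
s_4 = Round(s_3, k_3) = 0x0DEF9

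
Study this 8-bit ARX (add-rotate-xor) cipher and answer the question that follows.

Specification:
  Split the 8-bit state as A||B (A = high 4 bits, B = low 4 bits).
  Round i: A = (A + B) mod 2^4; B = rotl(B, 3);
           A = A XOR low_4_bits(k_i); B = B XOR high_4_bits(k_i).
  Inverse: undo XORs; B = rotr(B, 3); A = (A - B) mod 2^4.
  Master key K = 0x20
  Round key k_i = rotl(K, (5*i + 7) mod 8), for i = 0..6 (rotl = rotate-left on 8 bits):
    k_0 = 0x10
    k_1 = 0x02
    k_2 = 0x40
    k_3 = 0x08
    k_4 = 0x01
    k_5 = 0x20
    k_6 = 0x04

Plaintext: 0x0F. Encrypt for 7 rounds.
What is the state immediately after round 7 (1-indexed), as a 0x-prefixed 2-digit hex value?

s_0 = plaintext = 0x0F
s_1 = Round(s_0, k_0) = 0xFE
s_2 = Round(s_1, k_1) = 0xF7
s_3 = Round(s_2, k_2) = 0x6F
s_4 = Round(s_3, k_3) = 0xDF
s_5 = Round(s_4, k_4) = 0xDF
s_6 = Round(s_5, k_5) = 0xCD
s_7 = Round(s_6, k_6) = 0xDE

0xDE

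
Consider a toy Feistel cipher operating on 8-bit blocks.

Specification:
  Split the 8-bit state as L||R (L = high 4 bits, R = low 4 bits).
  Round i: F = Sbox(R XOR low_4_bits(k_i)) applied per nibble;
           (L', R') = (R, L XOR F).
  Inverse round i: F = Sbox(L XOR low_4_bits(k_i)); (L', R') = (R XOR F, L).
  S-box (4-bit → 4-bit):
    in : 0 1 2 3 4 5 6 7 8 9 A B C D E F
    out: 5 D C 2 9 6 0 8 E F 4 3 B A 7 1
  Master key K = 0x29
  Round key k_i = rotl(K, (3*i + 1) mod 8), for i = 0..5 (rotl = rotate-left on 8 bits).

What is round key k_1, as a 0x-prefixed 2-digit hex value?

0x92

K = 0x29
k_0 = rotl(K, (3*0+1) mod 8) = rotl(K, 1) = 0x52
k_1 = rotl(K, (3*1+1) mod 8) = rotl(K, 4) = 0x92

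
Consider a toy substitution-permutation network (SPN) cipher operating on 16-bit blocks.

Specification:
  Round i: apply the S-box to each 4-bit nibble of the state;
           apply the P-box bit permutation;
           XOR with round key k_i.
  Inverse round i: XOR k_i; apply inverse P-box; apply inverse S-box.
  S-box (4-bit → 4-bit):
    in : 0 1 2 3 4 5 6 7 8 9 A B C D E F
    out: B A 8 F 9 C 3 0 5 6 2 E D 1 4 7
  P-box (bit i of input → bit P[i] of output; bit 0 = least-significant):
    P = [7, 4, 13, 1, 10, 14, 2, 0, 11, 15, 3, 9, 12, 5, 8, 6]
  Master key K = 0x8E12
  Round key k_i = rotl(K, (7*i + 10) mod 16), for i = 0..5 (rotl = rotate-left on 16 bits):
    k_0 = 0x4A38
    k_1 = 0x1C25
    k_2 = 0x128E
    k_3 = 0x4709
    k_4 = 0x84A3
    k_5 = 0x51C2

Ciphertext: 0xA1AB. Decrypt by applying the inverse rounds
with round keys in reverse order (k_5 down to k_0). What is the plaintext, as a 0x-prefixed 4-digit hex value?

s_0 = ciphertext = 0xA1AB
s_1 = InvRound(s_0, k_5) = 0x091E
s_2 = InvRound(s_1, k_4) = 0x9FC6
s_3 = InvRound(s_2, k_3) = 0x4FB4
s_4 = InvRound(s_3, k_2) = 0xF861
s_5 = InvRound(s_4, k_1) = 0x2AFE
s_6 = InvRound(s_5, k_0) = 0x279C

0x279C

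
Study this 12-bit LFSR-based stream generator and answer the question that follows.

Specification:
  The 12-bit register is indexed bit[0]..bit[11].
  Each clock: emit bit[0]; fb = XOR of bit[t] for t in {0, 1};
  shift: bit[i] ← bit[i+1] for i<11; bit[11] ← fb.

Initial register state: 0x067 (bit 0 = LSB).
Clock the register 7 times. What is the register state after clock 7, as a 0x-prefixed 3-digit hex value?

reg_0 = 0x067
clock 1: out=1, reg = 0x033
clock 2: out=1, reg = 0x019
clock 3: out=1, reg = 0x80C
clock 4: out=0, reg = 0x406
clock 5: out=0, reg = 0xA03
clock 6: out=1, reg = 0x501
clock 7: out=1, reg = 0xA80

0xA80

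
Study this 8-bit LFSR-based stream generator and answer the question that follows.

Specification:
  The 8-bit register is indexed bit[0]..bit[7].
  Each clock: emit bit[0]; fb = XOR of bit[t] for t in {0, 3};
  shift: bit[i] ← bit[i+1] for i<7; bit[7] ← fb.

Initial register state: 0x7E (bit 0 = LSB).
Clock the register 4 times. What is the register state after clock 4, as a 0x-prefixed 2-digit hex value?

reg_0 = 0x7E
clock 1: out=0, reg = 0xBF
clock 2: out=1, reg = 0x5F
clock 3: out=1, reg = 0x2F
clock 4: out=1, reg = 0x17

0x17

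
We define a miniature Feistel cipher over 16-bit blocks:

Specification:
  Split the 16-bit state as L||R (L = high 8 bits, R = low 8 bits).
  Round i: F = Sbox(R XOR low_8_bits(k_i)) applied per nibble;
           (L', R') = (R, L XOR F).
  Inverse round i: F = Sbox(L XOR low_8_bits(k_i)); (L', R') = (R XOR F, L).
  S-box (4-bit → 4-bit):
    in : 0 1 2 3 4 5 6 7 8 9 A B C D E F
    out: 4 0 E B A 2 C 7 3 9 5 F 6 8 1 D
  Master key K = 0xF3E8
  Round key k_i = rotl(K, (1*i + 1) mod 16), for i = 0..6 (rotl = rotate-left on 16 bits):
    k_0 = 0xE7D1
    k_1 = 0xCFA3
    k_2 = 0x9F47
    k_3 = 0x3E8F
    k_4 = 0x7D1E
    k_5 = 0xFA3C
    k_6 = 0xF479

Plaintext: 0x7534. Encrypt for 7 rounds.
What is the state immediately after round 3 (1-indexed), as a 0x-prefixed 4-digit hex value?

0x5E6E

s_0 = plaintext = 0x7534
s_1 = Round(s_0, k_0) = 0x3467
s_2 = Round(s_1, k_1) = 0x675E
s_3 = Round(s_2, k_2) = 0x5E6E
s_4 = Round(s_3, k_3) = 0x6E4E
s_5 = Round(s_4, k_4) = 0x4E4A
s_6 = Round(s_5, k_5) = 0x4A32
s_7 = Round(s_6, k_6) = 0x32E5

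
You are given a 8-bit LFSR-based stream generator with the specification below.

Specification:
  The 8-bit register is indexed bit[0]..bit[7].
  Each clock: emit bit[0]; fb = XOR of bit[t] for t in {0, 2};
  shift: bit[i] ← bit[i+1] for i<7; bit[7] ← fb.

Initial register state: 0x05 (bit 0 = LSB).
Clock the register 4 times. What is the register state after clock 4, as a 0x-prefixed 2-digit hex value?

reg_0 = 0x05
clock 1: out=1, reg = 0x02
clock 2: out=0, reg = 0x01
clock 3: out=1, reg = 0x80
clock 4: out=0, reg = 0x40

0x40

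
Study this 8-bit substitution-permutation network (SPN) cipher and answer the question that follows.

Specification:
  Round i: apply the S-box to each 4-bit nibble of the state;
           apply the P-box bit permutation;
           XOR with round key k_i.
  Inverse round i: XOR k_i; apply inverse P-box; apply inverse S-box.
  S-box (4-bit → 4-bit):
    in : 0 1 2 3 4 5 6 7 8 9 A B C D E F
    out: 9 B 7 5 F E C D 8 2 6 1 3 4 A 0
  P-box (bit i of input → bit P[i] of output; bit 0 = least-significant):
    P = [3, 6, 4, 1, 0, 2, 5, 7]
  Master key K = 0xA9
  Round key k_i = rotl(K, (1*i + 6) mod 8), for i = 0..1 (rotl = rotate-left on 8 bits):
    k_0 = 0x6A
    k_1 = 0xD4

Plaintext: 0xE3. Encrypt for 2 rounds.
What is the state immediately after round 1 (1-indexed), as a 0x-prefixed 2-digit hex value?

0xF6

s_0 = plaintext = 0xE3
s_1 = Round(s_0, k_0) = 0xF6
s_2 = Round(s_1, k_1) = 0xC6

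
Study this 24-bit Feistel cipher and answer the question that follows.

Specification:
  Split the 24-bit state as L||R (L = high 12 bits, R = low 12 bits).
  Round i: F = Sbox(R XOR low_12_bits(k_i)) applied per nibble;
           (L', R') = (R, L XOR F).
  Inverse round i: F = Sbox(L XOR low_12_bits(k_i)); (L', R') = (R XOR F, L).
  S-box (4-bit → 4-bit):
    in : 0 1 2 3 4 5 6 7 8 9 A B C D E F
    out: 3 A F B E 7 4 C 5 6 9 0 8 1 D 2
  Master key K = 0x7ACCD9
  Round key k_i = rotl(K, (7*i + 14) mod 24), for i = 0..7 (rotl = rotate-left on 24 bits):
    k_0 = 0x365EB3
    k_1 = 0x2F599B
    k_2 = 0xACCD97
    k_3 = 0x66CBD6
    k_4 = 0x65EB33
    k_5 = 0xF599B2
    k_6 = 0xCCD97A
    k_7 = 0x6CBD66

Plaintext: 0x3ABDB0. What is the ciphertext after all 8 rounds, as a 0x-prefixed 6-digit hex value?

0x1E748F

s_0 = plaintext = 0x3ABDB0
s_1 = Round(s_0, k_0) = 0xDB0890
s_2 = Round(s_1, k_1) = 0x890780
s_3 = Round(s_2, k_2) = 0x78013C
s_4 = Round(s_3, k_3) = 0x13CE59
s_5 = Round(s_4, k_4) = 0xE59675
s_6 = Round(s_5, k_5) = 0x675CD5
s_7 = Round(s_6, k_6) = 0xCD51E7
s_8 = Round(s_7, k_7) = 0x1E748F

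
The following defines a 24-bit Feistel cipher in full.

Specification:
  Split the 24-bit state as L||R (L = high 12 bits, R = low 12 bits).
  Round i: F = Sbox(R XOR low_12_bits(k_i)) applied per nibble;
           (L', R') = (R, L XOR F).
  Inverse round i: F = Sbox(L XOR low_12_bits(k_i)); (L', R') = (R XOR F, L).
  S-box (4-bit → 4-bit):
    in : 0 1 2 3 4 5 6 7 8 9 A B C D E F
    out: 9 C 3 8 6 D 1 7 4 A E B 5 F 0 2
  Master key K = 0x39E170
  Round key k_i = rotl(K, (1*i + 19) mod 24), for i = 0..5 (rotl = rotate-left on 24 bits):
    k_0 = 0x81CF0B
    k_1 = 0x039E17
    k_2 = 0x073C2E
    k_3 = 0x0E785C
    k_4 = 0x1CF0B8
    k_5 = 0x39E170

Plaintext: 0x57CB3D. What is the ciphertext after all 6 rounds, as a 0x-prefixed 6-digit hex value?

s_0 = plaintext = 0x57CB3D
s_1 = Round(s_0, k_0) = 0xB3D3FD
s_2 = Round(s_1, k_1) = 0x3FD433
s_3 = Round(s_2, k_2) = 0x433732
s_4 = Round(s_3, k_3) = 0x732623
s_5 = Round(s_4, k_4) = 0x623699
s_6 = Round(s_5, k_5) = 0x699129

0x699129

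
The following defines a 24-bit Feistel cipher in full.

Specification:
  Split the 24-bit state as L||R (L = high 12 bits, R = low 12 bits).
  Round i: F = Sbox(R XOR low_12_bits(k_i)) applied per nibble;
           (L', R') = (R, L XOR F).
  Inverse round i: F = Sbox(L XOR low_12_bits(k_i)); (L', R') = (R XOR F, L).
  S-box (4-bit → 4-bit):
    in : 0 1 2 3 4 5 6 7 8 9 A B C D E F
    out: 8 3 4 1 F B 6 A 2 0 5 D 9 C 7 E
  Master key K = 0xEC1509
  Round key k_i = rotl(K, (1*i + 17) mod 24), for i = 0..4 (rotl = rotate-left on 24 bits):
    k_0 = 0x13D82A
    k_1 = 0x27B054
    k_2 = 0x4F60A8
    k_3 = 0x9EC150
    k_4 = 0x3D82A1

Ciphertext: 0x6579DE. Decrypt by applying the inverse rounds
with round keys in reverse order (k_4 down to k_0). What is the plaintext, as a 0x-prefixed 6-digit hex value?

0xA9E25D

s_0 = ciphertext = 0x6579DE
s_1 = InvRound(s_0, k_4) = 0x638657
s_2 = InvRound(s_1, k_3) = 0xC35638
s_3 = InvRound(s_2, k_2) = 0xF34C35
s_4 = InvRound(s_3, k_1) = 0x25DF34
s_5 = InvRound(s_4, k_0) = 0xA9E25D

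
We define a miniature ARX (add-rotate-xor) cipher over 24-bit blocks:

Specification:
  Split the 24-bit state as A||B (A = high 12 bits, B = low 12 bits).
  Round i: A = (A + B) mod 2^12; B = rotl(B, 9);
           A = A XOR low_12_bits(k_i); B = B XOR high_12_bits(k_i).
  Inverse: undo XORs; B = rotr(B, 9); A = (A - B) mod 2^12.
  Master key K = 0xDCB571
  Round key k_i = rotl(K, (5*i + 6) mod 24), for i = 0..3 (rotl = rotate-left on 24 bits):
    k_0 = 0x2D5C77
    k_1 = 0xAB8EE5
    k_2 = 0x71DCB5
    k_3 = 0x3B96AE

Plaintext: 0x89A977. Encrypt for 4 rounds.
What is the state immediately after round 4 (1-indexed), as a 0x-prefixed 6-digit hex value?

s_0 = plaintext = 0x89A977
s_1 = Round(s_0, k_0) = 0xE66DFB
s_2 = Round(s_1, k_1) = 0x284D07
s_3 = Round(s_2, k_2) = 0x33E8BD
s_4 = Round(s_3, k_3) = 0xD558AE

0xD558AE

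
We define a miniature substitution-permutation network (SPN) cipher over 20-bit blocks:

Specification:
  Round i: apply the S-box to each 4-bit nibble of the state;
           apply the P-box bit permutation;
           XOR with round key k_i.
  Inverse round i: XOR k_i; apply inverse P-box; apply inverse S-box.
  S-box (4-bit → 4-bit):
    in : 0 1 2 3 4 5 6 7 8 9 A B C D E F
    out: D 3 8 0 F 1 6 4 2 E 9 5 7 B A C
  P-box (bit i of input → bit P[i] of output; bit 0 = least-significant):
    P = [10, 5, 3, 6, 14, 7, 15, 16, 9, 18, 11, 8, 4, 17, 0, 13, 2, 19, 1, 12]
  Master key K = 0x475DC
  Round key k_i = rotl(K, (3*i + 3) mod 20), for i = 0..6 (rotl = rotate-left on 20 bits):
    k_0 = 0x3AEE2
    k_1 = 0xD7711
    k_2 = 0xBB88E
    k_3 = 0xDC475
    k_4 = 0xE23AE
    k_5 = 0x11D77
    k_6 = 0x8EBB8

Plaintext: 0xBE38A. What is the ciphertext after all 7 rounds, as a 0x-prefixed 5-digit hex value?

s_0 = plaintext = 0xBE38A
s_1 = Round(s_0, k_0) = 0x18A24
s_2 = Round(s_1, k_1) = 0x6707D
s_3 = Round(s_2, k_2) = 0x337ED
s_4 = Round(s_3, k_3) = 0xCC895
s_5 = Round(s_4, k_4) = 0x1A739
s_6 = Round(s_5, k_5) = 0x9350B
s_7 = Round(s_6, k_6) = 0x13DB2

0x13DB2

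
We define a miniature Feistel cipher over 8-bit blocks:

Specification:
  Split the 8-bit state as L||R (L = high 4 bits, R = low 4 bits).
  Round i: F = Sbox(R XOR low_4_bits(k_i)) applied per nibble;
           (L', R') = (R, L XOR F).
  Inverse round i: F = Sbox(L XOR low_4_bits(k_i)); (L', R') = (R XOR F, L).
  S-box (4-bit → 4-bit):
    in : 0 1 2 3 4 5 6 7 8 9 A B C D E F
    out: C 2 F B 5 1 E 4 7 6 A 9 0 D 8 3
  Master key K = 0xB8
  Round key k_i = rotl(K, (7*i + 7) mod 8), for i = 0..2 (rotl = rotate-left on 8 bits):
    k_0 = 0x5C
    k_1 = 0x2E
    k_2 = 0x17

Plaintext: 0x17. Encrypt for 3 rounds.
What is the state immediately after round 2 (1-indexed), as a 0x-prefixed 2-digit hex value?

s_0 = plaintext = 0x17
s_1 = Round(s_0, k_0) = 0x78
s_2 = Round(s_1, k_1) = 0x89
s_3 = Round(s_2, k_2) = 0x90

0x89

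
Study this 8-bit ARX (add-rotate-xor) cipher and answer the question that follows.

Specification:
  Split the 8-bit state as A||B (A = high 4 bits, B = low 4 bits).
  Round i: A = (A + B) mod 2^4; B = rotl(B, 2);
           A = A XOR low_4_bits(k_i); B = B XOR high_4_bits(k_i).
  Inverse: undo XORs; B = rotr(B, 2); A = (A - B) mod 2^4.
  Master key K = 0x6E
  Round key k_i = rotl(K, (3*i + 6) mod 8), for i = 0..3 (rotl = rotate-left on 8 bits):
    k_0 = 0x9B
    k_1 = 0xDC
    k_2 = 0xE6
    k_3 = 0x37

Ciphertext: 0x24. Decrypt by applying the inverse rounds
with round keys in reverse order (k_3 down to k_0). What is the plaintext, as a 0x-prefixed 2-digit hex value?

s_0 = ciphertext = 0x24
s_1 = InvRound(s_0, k_3) = 0x8D
s_2 = InvRound(s_1, k_2) = 0x2C
s_3 = InvRound(s_2, k_1) = 0xA4
s_4 = InvRound(s_3, k_0) = 0xA7

0xA7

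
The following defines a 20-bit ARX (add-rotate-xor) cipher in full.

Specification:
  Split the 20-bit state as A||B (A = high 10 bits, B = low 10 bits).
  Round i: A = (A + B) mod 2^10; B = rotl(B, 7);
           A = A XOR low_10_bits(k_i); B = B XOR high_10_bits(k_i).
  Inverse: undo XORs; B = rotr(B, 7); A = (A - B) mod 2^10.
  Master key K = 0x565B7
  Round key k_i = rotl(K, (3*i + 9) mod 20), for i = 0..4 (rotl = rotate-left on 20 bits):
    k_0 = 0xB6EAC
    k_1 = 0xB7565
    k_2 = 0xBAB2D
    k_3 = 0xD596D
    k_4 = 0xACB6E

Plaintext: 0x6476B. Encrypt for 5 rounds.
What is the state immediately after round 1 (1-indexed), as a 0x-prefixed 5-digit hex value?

0x94336

s_0 = plaintext = 0x6476B
s_1 = Round(s_0, k_0) = 0x94336
s_2 = Round(s_1, k_1) = 0x38DBB
s_3 = Round(s_2, k_2) = 0x6CF5D
s_4 = Round(s_3, k_3) = 0x1F5BD
s_5 = Round(s_4, k_4) = 0x55005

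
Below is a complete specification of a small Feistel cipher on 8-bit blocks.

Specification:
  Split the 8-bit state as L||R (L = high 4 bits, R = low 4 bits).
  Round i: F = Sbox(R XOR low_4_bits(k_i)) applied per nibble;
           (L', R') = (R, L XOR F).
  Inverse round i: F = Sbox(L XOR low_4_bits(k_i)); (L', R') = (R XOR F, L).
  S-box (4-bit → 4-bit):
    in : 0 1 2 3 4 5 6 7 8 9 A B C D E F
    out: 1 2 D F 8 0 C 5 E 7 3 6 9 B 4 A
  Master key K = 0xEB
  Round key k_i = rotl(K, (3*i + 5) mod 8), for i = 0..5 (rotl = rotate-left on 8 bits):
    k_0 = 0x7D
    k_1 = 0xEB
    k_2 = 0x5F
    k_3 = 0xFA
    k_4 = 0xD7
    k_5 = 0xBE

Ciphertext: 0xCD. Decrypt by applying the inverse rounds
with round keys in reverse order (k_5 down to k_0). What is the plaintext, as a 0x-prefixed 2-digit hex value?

s_0 = ciphertext = 0xCD
s_1 = InvRound(s_0, k_5) = 0x0C
s_2 = InvRound(s_1, k_4) = 0x90
s_3 = InvRound(s_2, k_3) = 0xF9
s_4 = InvRound(s_3, k_2) = 0x8F
s_5 = InvRound(s_4, k_1) = 0x08
s_6 = InvRound(s_5, k_0) = 0x30

0x30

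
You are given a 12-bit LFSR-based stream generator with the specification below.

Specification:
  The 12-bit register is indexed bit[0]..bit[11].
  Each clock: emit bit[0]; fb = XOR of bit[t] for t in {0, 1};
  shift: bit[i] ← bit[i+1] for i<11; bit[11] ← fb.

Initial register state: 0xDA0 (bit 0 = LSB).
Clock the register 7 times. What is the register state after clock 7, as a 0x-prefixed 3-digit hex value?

reg_0 = 0xDA0
clock 1: out=0, reg = 0x6D0
clock 2: out=0, reg = 0x368
clock 3: out=0, reg = 0x1B4
clock 4: out=0, reg = 0x0DA
clock 5: out=0, reg = 0x86D
clock 6: out=1, reg = 0xC36
clock 7: out=0, reg = 0xE1B

0xE1B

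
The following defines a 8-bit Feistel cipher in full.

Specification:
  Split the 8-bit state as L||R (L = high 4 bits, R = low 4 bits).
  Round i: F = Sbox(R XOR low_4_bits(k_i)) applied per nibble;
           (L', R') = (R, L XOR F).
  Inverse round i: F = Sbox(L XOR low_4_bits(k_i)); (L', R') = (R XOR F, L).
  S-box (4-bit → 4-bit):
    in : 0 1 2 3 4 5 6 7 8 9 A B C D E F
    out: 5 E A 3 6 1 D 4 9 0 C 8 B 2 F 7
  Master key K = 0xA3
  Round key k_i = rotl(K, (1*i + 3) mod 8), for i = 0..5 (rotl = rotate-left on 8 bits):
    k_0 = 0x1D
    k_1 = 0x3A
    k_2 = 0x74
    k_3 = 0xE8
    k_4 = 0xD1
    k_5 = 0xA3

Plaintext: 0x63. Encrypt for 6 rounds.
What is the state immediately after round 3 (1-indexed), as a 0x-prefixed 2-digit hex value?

s_0 = plaintext = 0x63
s_1 = Round(s_0, k_0) = 0x39
s_2 = Round(s_1, k_1) = 0x90
s_3 = Round(s_2, k_2) = 0x0F
s_4 = Round(s_3, k_3) = 0xF4
s_5 = Round(s_4, k_4) = 0x4E
s_6 = Round(s_5, k_5) = 0xE6

0x0F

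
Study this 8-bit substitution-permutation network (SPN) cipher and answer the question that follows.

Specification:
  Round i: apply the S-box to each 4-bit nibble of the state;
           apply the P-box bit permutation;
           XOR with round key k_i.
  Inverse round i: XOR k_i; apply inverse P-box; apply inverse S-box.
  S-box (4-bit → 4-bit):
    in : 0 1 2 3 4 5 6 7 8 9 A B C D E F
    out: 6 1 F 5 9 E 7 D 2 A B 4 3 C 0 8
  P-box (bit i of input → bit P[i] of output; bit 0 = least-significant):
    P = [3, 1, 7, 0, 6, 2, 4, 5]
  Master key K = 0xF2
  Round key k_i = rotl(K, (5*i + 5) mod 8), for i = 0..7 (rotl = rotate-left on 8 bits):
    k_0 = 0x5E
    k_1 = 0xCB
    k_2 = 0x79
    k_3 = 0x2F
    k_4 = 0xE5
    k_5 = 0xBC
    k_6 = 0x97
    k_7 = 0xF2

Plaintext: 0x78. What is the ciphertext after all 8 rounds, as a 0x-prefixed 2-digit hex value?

s_0 = plaintext = 0x78
s_1 = Round(s_0, k_0) = 0x2C
s_2 = Round(s_1, k_1) = 0xB5
s_3 = Round(s_2, k_2) = 0xEA
s_4 = Round(s_3, k_3) = 0x24
s_5 = Round(s_4, k_4) = 0x98
s_6 = Round(s_5, k_5) = 0x9A
s_7 = Round(s_6, k_6) = 0xB8
s_8 = Round(s_7, k_7) = 0xE0

0xE0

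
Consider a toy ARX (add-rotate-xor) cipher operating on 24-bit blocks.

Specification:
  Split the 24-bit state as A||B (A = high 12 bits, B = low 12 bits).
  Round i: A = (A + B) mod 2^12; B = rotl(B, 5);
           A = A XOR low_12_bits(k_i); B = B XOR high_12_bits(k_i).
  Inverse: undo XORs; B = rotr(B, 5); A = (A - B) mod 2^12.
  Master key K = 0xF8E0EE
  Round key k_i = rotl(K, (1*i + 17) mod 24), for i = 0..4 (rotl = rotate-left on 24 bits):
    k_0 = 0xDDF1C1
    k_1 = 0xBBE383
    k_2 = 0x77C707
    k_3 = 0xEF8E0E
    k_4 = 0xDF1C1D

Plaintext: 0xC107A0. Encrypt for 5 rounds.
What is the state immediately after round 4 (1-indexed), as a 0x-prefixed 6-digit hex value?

0x74951D

s_0 = plaintext = 0xC107A0
s_1 = Round(s_0, k_0) = 0x2719D0
s_2 = Round(s_1, k_1) = 0xFC21AD
s_3 = Round(s_2, k_2) = 0x6682DF
s_4 = Round(s_3, k_3) = 0x74951D
s_5 = Round(s_4, k_4) = 0x07BE5B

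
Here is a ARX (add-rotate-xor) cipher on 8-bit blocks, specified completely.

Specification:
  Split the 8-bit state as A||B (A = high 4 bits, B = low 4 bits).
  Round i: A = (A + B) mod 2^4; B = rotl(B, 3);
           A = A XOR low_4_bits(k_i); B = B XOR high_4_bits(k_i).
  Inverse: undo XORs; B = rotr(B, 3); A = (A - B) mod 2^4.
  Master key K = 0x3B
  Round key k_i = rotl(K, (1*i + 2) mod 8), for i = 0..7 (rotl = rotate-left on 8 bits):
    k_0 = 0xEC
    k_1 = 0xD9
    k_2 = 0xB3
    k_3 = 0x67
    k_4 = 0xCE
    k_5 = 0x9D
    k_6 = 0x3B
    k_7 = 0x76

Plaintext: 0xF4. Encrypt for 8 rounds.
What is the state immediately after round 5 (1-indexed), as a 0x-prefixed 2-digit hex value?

0x66

s_0 = plaintext = 0xF4
s_1 = Round(s_0, k_0) = 0xFC
s_2 = Round(s_1, k_1) = 0x2B
s_3 = Round(s_2, k_2) = 0xE6
s_4 = Round(s_3, k_3) = 0x35
s_5 = Round(s_4, k_4) = 0x66
s_6 = Round(s_5, k_5) = 0x1A
s_7 = Round(s_6, k_6) = 0x06
s_8 = Round(s_7, k_7) = 0x04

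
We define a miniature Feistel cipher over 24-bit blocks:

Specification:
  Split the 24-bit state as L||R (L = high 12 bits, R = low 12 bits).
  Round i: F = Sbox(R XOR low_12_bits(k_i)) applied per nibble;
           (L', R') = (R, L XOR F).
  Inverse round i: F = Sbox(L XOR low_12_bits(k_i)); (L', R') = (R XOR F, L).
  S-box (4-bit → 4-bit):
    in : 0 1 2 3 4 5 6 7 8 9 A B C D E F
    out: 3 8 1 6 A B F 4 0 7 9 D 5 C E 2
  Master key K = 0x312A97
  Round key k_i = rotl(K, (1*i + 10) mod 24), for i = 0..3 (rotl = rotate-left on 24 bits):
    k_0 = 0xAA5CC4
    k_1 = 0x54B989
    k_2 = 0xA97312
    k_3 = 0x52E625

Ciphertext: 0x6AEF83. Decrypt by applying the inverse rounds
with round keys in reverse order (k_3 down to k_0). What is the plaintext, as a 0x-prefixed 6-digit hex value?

s_0 = ciphertext = 0x6AEF83
s_1 = InvRound(s_0, k_3) = 0xC8E6AE
s_2 = InvRound(s_1, k_2) = 0x4DBC8E
s_3 = InvRound(s_2, k_1) = 0x03F4DB
s_4 = InvRound(s_3, k_0) = 0x1F603F

0x1F603F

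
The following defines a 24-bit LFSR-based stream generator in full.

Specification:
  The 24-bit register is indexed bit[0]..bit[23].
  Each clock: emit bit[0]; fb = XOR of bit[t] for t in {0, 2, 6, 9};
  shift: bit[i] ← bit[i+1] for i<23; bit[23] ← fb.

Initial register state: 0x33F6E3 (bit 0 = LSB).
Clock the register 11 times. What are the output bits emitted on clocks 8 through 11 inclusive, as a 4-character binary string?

1011

reg_0 = 0x33F6E3
clock 1: out=1, reg = 0x99FB71
clock 2: out=1, reg = 0xCCFDB8
clock 3: out=0, reg = 0x667EDC
clock 4: out=0, reg = 0xB33F6E
clock 5: out=0, reg = 0xD99FB7
clock 6: out=1, reg = 0xECCFDB
clock 7: out=1, reg = 0xF667ED
clock 8: out=1, reg = 0x7B33F6
clock 9: out=0, reg = 0xBD99FB
clock 10: out=1, reg = 0x5ECCFD
clock 11: out=1, reg = 0xAF667E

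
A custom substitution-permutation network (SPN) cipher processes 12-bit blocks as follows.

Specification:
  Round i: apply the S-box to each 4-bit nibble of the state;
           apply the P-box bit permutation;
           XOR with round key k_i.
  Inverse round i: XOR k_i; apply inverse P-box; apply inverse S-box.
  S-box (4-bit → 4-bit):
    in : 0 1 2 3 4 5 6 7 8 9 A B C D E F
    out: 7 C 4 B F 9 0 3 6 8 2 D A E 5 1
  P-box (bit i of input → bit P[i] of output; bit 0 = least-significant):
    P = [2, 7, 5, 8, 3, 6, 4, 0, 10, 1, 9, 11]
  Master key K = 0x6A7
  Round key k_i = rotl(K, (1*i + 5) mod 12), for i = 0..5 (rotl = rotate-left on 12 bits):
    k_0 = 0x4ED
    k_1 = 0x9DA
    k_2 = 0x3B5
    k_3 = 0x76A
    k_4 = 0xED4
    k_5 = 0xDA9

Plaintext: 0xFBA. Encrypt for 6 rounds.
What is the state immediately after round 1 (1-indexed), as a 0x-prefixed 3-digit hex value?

s_0 = plaintext = 0xFBA
s_1 = Round(s_0, k_0) = 0x074
s_2 = Round(s_1, k_1) = 0xE34
s_3 = Round(s_2, k_2) = 0x458
s_4 = Round(s_3, k_3) = 0x9C1
s_5 = Round(s_4, k_4) = 0x7B5
s_6 = Round(s_5, k_5) = 0x8B6

0x074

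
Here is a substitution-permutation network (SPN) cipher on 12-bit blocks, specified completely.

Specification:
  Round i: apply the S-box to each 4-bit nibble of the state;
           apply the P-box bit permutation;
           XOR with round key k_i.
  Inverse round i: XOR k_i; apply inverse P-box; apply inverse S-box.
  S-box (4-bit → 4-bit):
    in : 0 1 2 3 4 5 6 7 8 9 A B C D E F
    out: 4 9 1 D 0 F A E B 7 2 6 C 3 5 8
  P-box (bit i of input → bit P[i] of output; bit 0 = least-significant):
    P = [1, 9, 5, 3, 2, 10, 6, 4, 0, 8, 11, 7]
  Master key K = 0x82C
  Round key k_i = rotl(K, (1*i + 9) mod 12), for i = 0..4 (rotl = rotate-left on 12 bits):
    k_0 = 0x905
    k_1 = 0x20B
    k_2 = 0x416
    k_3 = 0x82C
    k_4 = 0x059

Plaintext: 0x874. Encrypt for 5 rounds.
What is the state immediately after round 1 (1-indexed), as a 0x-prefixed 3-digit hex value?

s_0 = plaintext = 0x874
s_1 = Round(s_0, k_0) = 0xCD4
s_2 = Round(s_1, k_1) = 0xE8F
s_3 = Round(s_2, k_2) = 0x80B
s_4 = Round(s_3, k_3) = 0xBCD
s_5 = Round(s_4, k_4) = 0xB0B

0xCD4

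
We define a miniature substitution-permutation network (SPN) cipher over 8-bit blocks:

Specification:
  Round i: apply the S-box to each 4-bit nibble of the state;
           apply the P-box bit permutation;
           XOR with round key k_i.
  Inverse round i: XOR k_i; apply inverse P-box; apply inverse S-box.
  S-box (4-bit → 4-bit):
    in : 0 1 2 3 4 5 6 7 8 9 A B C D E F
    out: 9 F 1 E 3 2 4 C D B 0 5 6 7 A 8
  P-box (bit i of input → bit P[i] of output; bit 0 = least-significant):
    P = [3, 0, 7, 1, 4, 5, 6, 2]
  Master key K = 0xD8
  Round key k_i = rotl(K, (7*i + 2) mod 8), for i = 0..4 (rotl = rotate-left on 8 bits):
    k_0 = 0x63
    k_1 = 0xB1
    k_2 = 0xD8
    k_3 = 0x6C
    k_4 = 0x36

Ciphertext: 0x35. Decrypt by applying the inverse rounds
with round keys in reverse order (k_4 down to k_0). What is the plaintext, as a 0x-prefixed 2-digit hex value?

s_0 = ciphertext = 0x35
s_1 = InvRound(s_0, k_4) = 0xAE
s_2 = InvRound(s_1, k_3) = 0x67
s_3 = InvRound(s_2, k_2) = 0x91
s_4 = InvRound(s_3, k_1) = 0x5A
s_5 = InvRound(s_4, k_0) = 0x44

0x44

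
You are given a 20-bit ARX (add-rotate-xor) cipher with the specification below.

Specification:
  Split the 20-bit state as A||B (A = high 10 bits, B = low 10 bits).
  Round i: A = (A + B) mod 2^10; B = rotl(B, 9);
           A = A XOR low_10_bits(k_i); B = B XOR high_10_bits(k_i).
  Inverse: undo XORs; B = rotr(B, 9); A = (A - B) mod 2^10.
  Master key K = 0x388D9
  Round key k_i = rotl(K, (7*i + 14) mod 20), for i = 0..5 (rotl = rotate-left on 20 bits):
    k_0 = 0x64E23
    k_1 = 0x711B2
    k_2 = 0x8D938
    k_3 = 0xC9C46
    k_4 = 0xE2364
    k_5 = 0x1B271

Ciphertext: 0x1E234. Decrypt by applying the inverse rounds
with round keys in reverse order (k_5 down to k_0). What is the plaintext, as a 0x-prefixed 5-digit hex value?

s_0 = ciphertext = 0x1E234
s_1 = InvRound(s_0, k_5) = 0x560B1
s_2 = InvRound(s_1, k_4) = 0xF2673
s_3 = InvRound(s_2, k_3) = 0x39EA8
s_4 = InvRound(s_3, k_2) = 0x28D3C
s_5 = InvRound(s_4, k_1) = 0xC85F0
s_6 = InvRound(s_5, k_0) = 0x0F0C6

0x0F0C6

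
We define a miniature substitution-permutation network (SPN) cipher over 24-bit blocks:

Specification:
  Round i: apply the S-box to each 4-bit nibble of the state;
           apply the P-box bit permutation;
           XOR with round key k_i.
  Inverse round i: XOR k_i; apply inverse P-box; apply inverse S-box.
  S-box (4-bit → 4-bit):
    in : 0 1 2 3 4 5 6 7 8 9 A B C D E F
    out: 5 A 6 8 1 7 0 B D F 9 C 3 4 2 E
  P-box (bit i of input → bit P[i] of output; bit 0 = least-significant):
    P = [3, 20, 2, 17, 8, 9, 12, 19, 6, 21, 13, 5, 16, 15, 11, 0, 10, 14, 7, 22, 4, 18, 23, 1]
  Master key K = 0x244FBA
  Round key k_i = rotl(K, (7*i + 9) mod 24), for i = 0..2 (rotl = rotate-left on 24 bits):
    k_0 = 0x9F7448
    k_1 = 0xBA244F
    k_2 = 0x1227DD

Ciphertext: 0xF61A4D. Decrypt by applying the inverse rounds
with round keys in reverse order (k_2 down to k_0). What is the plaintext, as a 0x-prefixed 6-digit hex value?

s_0 = ciphertext = 0xF61A4D
s_1 = InvRound(s_0, k_2) = 0x58D206
s_2 = InvRound(s_1, k_1) = 0xD7152A
s_3 = InvRound(s_2, k_0) = 0x3168A6

0x3168A6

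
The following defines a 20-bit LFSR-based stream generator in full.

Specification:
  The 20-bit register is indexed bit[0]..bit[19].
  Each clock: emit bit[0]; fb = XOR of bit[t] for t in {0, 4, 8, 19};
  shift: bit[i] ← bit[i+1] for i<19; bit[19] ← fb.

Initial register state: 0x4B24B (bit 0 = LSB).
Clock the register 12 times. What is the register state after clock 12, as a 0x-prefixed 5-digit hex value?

0xB4B4B

reg_0 = 0x4B24B
clock 1: out=1, reg = 0xA5925
clock 2: out=1, reg = 0xD2C92
clock 3: out=0, reg = 0x69649
clock 4: out=1, reg = 0xB4B24
clock 5: out=0, reg = 0x5A592
clock 6: out=0, reg = 0x2D2C9
clock 7: out=1, reg = 0x96964
clock 8: out=0, reg = 0x4B4B2
clock 9: out=0, reg = 0xA5A59
clock 10: out=1, reg = 0xD2D2C
clock 11: out=0, reg = 0x69696
clock 12: out=0, reg = 0xB4B4B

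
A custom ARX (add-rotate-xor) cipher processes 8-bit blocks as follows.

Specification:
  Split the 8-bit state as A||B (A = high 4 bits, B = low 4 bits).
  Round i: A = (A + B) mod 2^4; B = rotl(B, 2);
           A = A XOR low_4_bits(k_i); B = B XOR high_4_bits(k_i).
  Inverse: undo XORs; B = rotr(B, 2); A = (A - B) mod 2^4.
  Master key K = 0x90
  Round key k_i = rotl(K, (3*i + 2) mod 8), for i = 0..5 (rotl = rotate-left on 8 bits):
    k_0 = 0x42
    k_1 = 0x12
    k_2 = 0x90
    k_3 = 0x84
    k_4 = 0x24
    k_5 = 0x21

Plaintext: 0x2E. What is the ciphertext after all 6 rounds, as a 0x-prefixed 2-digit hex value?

s_0 = plaintext = 0x2E
s_1 = Round(s_0, k_0) = 0x2F
s_2 = Round(s_1, k_1) = 0x3E
s_3 = Round(s_2, k_2) = 0x12
s_4 = Round(s_3, k_3) = 0x70
s_5 = Round(s_4, k_4) = 0x32
s_6 = Round(s_5, k_5) = 0x4A

0x4A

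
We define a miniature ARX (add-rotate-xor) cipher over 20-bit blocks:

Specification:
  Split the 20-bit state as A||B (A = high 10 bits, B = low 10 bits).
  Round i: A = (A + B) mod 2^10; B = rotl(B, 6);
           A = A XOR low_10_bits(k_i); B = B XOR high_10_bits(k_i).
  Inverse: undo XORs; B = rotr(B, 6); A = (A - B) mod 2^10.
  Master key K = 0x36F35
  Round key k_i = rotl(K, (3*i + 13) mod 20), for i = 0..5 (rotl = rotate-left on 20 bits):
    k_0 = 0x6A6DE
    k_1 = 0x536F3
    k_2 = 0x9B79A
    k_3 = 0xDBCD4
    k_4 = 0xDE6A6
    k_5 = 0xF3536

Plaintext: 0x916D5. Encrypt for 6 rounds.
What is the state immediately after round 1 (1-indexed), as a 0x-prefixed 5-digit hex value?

0xF10C4

s_0 = plaintext = 0x916D5
s_1 = Round(s_0, k_0) = 0xF10C4
s_2 = Round(s_1, k_1) = 0x9EC41
s_3 = Round(s_2, k_2) = 0x49A29
s_4 = Round(s_3, k_3) = 0xE6D0D
s_5 = Round(s_4, k_4) = 0x83829
s_6 = Round(s_5, k_5) = 0xC058F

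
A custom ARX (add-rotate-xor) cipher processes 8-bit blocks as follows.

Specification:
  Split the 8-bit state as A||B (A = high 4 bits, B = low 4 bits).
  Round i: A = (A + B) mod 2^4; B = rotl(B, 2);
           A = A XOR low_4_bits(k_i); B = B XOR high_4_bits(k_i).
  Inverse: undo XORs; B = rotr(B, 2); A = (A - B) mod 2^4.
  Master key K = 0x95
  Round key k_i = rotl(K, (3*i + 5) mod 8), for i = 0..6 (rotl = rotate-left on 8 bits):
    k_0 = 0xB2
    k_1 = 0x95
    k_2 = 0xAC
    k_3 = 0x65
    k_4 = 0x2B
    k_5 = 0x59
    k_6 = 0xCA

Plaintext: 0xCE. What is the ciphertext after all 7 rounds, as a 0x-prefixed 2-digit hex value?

0x1E

s_0 = plaintext = 0xCE
s_1 = Round(s_0, k_0) = 0x80
s_2 = Round(s_1, k_1) = 0xD9
s_3 = Round(s_2, k_2) = 0xAC
s_4 = Round(s_3, k_3) = 0x35
s_5 = Round(s_4, k_4) = 0x37
s_6 = Round(s_5, k_5) = 0x38
s_7 = Round(s_6, k_6) = 0x1E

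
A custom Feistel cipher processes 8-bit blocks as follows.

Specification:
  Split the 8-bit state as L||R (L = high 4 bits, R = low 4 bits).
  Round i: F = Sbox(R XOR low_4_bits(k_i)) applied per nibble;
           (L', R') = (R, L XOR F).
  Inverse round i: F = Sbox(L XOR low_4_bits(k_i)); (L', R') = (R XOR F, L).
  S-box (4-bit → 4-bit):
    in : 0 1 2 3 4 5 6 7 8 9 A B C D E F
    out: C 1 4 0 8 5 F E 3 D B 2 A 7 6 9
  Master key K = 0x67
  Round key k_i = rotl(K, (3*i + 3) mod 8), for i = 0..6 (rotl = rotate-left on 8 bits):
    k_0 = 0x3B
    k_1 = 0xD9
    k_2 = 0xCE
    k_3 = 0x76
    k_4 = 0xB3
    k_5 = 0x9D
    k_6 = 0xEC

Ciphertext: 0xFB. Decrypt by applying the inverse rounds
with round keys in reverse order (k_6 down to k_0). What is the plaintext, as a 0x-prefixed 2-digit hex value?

0x3E

s_0 = ciphertext = 0xFB
s_1 = InvRound(s_0, k_6) = 0xBF
s_2 = InvRound(s_1, k_5) = 0x0B
s_3 = InvRound(s_2, k_4) = 0xB0
s_4 = InvRound(s_3, k_3) = 0x7B
s_5 = InvRound(s_4, k_2) = 0x67
s_6 = InvRound(s_5, k_1) = 0xE6
s_7 = InvRound(s_6, k_0) = 0x3E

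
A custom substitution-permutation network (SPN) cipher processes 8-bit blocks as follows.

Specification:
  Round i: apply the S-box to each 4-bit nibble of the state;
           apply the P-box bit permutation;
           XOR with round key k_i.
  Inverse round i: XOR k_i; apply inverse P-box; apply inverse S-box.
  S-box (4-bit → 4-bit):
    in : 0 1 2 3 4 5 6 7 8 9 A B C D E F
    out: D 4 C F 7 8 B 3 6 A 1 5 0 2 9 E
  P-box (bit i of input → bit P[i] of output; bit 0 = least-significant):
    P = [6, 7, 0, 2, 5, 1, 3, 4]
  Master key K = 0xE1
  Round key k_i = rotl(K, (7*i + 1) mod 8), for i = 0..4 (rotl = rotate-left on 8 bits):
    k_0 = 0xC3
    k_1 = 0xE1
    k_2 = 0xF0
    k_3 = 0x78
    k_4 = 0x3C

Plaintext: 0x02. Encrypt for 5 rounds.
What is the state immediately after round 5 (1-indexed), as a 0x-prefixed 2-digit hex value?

0x8D

s_0 = plaintext = 0x02
s_1 = Round(s_0, k_0) = 0xFE
s_2 = Round(s_1, k_1) = 0xBF
s_3 = Round(s_2, k_2) = 0x5D
s_4 = Round(s_3, k_3) = 0xE8
s_5 = Round(s_4, k_4) = 0x8D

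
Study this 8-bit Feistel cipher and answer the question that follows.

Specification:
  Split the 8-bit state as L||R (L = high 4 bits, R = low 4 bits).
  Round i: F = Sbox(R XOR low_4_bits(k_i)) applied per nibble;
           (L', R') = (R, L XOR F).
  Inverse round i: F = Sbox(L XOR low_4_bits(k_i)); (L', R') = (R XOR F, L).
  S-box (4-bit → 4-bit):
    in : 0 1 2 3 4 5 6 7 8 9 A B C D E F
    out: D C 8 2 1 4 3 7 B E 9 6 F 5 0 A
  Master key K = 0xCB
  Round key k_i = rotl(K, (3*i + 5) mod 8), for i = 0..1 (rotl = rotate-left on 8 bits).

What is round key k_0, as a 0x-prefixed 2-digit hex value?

K = 0xCB
k_0 = rotl(K, (3*0+5) mod 8) = rotl(K, 5) = 0x79

0x79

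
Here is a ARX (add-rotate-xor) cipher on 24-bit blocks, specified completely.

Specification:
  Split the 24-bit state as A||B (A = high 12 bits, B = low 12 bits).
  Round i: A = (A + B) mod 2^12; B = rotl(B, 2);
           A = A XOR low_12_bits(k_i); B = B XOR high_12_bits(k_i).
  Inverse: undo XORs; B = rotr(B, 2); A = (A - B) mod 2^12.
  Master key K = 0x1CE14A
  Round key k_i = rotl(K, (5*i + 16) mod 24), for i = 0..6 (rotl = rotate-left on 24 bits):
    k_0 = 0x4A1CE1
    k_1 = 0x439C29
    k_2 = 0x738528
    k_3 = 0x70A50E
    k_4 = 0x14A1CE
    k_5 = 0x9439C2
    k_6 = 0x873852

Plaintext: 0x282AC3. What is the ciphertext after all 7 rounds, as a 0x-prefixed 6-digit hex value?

0x841992

s_0 = plaintext = 0x282AC3
s_1 = Round(s_0, k_0) = 0x1A4FAF
s_2 = Round(s_1, k_1) = 0xD7AA86
s_3 = Round(s_2, k_2) = 0xD28D22
s_4 = Round(s_3, k_3) = 0xF44381
s_5 = Round(s_4, k_4) = 0x30BF4E
s_6 = Round(s_5, k_5) = 0xB9B478
s_7 = Round(s_6, k_6) = 0x841992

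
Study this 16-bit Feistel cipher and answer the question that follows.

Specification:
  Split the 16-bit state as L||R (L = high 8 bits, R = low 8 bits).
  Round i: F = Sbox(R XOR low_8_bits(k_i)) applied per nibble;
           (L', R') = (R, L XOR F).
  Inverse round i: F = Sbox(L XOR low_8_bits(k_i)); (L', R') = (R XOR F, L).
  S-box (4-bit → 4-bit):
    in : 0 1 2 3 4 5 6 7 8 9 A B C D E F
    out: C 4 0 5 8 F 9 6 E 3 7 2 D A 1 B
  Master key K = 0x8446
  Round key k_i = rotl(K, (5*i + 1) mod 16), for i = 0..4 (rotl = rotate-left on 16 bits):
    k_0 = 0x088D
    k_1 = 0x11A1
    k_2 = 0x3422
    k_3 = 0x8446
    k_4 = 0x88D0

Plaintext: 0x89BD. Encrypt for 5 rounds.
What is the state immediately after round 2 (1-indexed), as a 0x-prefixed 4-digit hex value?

s_0 = plaintext = 0x89BD
s_1 = Round(s_0, k_0) = 0xBDD5
s_2 = Round(s_1, k_1) = 0xD5D5
s_3 = Round(s_2, k_2) = 0xD563
s_4 = Round(s_3, k_3) = 0x63DA
s_5 = Round(s_4, k_4) = 0xDAA4

0xD5D5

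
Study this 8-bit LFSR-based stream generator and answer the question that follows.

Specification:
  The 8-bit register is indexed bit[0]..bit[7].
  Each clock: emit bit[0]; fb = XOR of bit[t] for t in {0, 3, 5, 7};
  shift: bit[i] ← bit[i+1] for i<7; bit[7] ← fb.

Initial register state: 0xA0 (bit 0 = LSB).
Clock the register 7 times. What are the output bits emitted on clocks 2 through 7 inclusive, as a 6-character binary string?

000010

reg_0 = 0xA0
clock 1: out=0, reg = 0x50
clock 2: out=0, reg = 0x28
clock 3: out=0, reg = 0x14
clock 4: out=0, reg = 0x0A
clock 5: out=0, reg = 0x85
clock 6: out=1, reg = 0x42
clock 7: out=0, reg = 0x21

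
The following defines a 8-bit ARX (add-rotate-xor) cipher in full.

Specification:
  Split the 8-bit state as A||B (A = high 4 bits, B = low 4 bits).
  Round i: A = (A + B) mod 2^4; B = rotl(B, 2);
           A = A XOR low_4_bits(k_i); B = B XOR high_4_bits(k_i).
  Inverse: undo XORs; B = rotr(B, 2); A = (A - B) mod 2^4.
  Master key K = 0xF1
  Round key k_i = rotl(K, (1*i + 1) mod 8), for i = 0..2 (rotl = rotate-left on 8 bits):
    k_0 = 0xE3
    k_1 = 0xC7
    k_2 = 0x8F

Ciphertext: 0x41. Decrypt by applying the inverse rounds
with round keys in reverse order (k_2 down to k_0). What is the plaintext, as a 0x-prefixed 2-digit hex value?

s_0 = ciphertext = 0x41
s_1 = InvRound(s_0, k_2) = 0x56
s_2 = InvRound(s_1, k_1) = 0x8A
s_3 = InvRound(s_2, k_0) = 0xA1

0xA1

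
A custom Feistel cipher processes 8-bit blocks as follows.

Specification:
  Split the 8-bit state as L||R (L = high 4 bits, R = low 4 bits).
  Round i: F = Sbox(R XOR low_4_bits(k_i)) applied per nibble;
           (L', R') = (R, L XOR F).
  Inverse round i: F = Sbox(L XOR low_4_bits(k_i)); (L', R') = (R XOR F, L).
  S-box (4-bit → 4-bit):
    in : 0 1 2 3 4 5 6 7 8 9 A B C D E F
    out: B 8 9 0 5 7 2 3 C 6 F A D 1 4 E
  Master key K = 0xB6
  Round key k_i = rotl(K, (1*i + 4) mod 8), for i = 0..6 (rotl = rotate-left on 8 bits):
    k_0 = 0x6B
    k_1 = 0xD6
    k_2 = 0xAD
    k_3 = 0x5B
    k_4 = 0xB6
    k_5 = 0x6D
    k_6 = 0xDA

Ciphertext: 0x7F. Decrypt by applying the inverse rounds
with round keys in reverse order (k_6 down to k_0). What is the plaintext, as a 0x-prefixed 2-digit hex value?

s_0 = ciphertext = 0x7F
s_1 = InvRound(s_0, k_6) = 0xE7
s_2 = InvRound(s_1, k_5) = 0x7E
s_3 = InvRound(s_2, k_4) = 0x67
s_4 = InvRound(s_3, k_3) = 0x66
s_5 = InvRound(s_4, k_2) = 0xC6
s_6 = InvRound(s_5, k_1) = 0x9C
s_7 = InvRound(s_6, k_0) = 0x59

0x59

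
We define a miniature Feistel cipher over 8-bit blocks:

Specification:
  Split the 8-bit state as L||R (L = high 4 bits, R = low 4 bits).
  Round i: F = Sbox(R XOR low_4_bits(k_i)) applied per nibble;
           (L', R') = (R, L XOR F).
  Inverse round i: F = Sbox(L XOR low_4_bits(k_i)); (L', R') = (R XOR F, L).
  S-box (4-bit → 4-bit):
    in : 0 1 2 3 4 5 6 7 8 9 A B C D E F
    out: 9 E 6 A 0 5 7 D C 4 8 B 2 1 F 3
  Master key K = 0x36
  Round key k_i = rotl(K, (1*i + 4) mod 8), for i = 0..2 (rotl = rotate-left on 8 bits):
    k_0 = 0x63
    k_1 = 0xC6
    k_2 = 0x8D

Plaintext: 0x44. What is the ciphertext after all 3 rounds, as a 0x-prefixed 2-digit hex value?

0x71

s_0 = plaintext = 0x44
s_1 = Round(s_0, k_0) = 0x49
s_2 = Round(s_1, k_1) = 0x97
s_3 = Round(s_2, k_2) = 0x71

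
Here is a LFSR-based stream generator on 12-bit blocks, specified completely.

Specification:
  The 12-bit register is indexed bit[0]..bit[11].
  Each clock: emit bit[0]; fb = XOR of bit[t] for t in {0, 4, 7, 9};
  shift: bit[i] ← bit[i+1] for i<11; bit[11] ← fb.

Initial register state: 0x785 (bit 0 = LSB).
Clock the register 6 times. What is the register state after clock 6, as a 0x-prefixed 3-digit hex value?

0x65E

reg_0 = 0x785
clock 1: out=1, reg = 0xBC2
clock 2: out=0, reg = 0x5E1
clock 3: out=1, reg = 0x2F0
clock 4: out=0, reg = 0x978
clock 5: out=0, reg = 0xCBC
clock 6: out=0, reg = 0x65E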